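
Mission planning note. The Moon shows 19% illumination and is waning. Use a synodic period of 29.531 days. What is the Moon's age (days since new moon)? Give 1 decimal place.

25.3 days

cos θ = 1 − 2f = 0.620, giving a principal value of 51.7°.
Since the Moon is past full (waning), take the reflex angle: θ = 360° − 51.7° = 308.3°.
Age = 29.531 × 308.3°/360° ≈ 25.29 days.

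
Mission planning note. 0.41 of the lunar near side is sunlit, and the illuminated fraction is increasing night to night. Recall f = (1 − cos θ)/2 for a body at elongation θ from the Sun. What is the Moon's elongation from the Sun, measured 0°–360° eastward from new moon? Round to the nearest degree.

From f = (1 − cos θ)/2: cos θ = 1 − 2×0.41 = 0.180; arccos → 79.6°.
Before full moon the principal value applies: θ = 79.6°.

80°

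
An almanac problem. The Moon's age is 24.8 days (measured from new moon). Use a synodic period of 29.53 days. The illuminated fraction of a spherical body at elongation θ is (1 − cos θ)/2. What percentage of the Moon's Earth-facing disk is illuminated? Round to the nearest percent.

23%

Phase angle: θ = 360°·(24.8 d)/(29.53 d) = 302.3°.
cos 302.3° = 0.535, so f = (1 − 0.535)/2 = 0.233, so 23%.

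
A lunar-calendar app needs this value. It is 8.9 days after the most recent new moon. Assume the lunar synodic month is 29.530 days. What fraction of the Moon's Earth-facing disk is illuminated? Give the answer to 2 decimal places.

0.66

The Moon has covered 8.9/29.530 of its cycle, so θ ≈ 360° × 8.9/29.530 = 108.5°.
Illuminated fraction = (1 − cos 108.5°)/2 = (1 − (-0.317))/2 ≈ 0.659.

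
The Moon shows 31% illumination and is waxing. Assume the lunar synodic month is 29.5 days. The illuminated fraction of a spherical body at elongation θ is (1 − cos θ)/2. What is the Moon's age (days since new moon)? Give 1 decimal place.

5.5 days

cos θ = 1 − 2f = 0.380, giving a principal value of 67.7°.
Before full moon the principal value applies: θ = 67.7°.
At 360°/29.5 d per day, 67.7° corresponds to 5.54 days.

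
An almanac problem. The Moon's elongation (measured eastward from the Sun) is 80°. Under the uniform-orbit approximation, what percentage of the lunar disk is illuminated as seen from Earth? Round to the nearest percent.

41%

f = (1 − cos 80°)/2 = (1 − 0.174)/2 ≈ 0.413, i.e. 41%.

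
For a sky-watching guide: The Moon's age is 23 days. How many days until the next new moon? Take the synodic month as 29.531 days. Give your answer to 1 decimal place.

6.5 days

One full lunation from the last new moon is 29.531 d; remaining = 29.531 − 23 = 6.531 d.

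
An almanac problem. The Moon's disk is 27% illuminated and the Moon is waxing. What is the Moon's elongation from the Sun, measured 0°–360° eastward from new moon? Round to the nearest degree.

From f = (1 − cos θ)/2: cos θ = 1 − 2×0.27 = 0.460; arccos → 62.6°.
Waxing ⇒ before full, so θ = 62.6°.

63°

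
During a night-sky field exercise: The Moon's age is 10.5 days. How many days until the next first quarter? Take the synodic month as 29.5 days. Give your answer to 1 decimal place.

26.4 days

First quarter occurs at elongation 90°, i.e. at age 29.5 × 90/360 = 7.375 d.
Already past this cycle's first quarter; the next is at 7.375 + 29.5 = 36.875 d, so 36.875 − 10.5 = 26.375 days.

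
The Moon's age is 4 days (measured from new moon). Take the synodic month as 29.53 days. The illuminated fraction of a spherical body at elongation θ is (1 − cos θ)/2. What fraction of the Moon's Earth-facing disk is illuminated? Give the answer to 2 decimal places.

The Moon has covered 4/29.53 of its cycle, so θ ≈ 360° × 4/29.53 = 48.8°.
Illuminated fraction = (1 − cos 48.8°)/2 = (1 − 0.659)/2 ≈ 0.170.

0.17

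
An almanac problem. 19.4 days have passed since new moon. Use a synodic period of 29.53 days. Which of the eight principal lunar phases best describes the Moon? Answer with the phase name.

waning gibbous

θ ≈ 360° × 19.4/29.53 = 237°, which falls in the waning gibbous sector.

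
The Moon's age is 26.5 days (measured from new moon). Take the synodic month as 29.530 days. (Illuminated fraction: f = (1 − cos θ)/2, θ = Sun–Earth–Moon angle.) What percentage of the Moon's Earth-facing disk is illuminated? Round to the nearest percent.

10%

The Moon has covered 26.5/29.530 of its cycle, so θ ≈ 360° × 26.5/29.530 = 323.1°.
With cos θ = 0.799, the lit fraction is (1 − 0.799)/2 ≈ 0.100, so 10%.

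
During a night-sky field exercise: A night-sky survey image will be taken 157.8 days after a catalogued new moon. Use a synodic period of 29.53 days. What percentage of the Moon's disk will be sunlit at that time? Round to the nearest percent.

78%

157.8 d spans 5 complete synodic months (5 × 29.53 = 147.65 d) plus 10.15 d.
Phase angle: θ = 360°·(10.15 d)/(29.53 d) = 123.7°.
Illuminated fraction = (1 − cos 123.7°)/2 = (1 − (-0.555))/2 ≈ 0.778, so 78%.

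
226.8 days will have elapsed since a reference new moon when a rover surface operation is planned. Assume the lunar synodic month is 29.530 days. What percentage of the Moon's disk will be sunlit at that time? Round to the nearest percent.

226.8/29.530 = 7.680 lunations, so 7 complete cycles and 20.09 d into the next.
Elongation θ = 360° × 20.09/29.530 ≈ 244.9°.
Illuminated fraction = (1 − cos 244.9°)/2 = (1 − (-0.424))/2 ≈ 0.712, so 71%.

71%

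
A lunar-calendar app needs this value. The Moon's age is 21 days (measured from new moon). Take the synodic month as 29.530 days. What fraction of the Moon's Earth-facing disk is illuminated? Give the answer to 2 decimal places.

The Moon has covered 21/29.530 of its cycle, so θ ≈ 360° × 21/29.530 = 256.0°.
Illuminated fraction = (1 − cos 256.0°)/2 = (1 − (-0.242))/2 ≈ 0.621.

0.62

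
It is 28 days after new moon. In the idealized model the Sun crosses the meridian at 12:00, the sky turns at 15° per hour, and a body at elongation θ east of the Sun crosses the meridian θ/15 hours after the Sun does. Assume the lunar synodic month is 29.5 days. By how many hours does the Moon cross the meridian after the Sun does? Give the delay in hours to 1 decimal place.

22.8 h

The Moon has covered 28/29.5 of its cycle, so θ ≈ 360° × 28/29.5 = 341.7°.
The Moon trails the Sun by θ/15 = 341.7/15 ≈ 22.78 hours.
So the Moon crosses the meridian 22.78 h after the Sun.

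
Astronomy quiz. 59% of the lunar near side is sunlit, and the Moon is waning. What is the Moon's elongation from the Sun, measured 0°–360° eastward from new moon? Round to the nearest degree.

Invert f = (1 − cos θ)/2 to get cos θ = 1 − 2(0.59) = -0.180, hence θ₀ = arccos -0.180 = 100.4°.
A waning Moon lies in 180°–360°, so θ = 360° − 100.4° = 259.6°.

260°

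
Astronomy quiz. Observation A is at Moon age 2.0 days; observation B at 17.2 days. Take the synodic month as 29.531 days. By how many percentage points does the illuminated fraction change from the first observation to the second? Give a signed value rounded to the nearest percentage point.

+89 percentage points

First observation: θ = 360°·2.0/29.531 = 24.4°, so f = 0.045.
Second observation: θ = 209.7°, f = 0.934.
Δf = 0.934 − 0.045 = +0.890, i.e. +89 pp.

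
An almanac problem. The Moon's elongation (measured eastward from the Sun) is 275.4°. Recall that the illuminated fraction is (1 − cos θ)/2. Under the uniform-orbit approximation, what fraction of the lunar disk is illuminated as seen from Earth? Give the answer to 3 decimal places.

f = (1 − cos 275.4°)/2 = (1 − 0.094)/2 ≈ 0.453.

0.453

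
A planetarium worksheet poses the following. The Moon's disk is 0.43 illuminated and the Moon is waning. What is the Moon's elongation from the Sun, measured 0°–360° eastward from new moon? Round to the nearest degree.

Invert f = (1 − cos θ)/2 to get cos θ = 1 − 2(0.43) = 0.140, hence θ₀ = arccos 0.140 = 82.0°.
Waning ⇒ past full, so θ = 360° − 82.0° = 278.0°.

278°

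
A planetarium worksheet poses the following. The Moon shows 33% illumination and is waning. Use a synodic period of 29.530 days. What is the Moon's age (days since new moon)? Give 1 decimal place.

23.8 days

From f = (1 − cos θ)/2: cos θ = 1 − 2×0.33 = 0.340; arccos → 70.1°.
Since the Moon is past full (waning), take the reflex angle: θ = 360° − 70.1° = 289.9°.
Age = 29.530 × 289.9°/360° ≈ 23.78 days.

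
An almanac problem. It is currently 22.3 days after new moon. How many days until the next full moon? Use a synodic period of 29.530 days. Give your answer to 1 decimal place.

Full moon is 0.5 of the way through the cycle: age 0.5 × 29.530 = 14.765 d.
This lunation's full moon (14.765 d) has passed, so add one period: 44.295 − 22.3 = 21.995 days.

22.0 days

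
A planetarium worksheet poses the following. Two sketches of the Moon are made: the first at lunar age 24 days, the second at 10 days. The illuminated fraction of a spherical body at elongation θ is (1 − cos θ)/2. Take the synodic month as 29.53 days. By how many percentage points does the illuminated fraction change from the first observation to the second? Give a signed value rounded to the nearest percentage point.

+46 percentage points

First observation: θ = 360°·24/29.53 = 292.6°, so f = 0.308.
Second observation: θ = 121.9°, f = 0.764.
Δf = 0.764 − 0.308 = +0.456, i.e. +46 pp.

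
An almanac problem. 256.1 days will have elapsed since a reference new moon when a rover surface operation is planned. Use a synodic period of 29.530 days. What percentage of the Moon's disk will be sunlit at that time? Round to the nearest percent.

256.1/29.530 = 8.673 lunations, so 8 complete cycles and 19.86 d into the next.
Elongation θ = 360° × 19.86/29.530 ≈ 242.1°.
cos 242.1° = (-0.468), so f = (1 − (-0.468))/2 = 0.734, so 73%.

73%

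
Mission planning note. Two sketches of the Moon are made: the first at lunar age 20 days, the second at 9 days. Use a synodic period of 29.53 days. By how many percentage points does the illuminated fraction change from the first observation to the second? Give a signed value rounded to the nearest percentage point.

-5 percentage points

θ₁ = 360° × 20/29.53 = 243.8°, f₁ = (1 − cos θ₁)/2 = 0.721.
θ₂ = 360° × 9/29.53 = 109.7°, f₂ = (1 − cos θ₂)/2 = 0.669.
Change = f₂ − f₁ = -0.052 → -5 percentage points.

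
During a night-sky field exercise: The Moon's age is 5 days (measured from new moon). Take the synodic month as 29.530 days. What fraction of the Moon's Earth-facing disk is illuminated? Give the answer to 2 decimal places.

The Moon has covered 5/29.530 of its cycle, so θ ≈ 360° × 5/29.530 = 61.0°.
cos 61.0° = 0.485, so f = (1 − 0.485)/2 = 0.257.

0.26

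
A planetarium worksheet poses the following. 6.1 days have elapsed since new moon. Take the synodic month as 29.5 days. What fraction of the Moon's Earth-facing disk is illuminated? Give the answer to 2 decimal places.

Elongation θ = 360° × 6.1/29.5 ≈ 74.4°.
With cos θ = 0.268, the lit fraction is (1 − 0.268)/2 ≈ 0.366.

0.37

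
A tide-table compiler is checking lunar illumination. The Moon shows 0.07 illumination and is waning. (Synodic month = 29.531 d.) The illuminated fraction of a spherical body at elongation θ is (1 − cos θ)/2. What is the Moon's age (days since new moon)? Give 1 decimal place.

From f = (1 − cos θ)/2: cos θ = 1 − 2×0.07 = 0.860; arccos → 30.7°.
A waning Moon lies in 180°–360°, so θ = 360° − 30.7° = 329.3°.
That fraction of the synodic month is 329.3/360 × 29.531 d ≈ 27.01 d.

27.0 days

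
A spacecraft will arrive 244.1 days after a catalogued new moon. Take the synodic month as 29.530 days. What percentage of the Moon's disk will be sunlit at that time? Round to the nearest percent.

55%

244.1 d spans 8 complete synodic months (8 × 29.530 = 236.24 d) plus 7.86 d.
Elongation θ = 360° × 7.86/29.530 ≈ 95.8°.
With cos θ = (-0.101), the lit fraction is (1 − (-0.101))/2 ≈ 0.551, so 55%.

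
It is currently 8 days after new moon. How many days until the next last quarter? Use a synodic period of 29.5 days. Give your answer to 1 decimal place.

14.1 days

Last quarter occurs at elongation 270°, i.e. at age 29.5 × 270/360 = 22.125 d.
That is 22.125 − 8 = 14.125 days ahead.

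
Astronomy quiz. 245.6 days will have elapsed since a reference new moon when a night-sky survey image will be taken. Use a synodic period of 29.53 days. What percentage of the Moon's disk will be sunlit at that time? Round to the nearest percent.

70%

245.6/29.53 = 8.317 lunations, so 8 complete cycles and 9.36 d into the next.
Elongation θ = 360° × 9.36/29.53 ≈ 114.1°.
cos 114.1° = (-0.408), so f = (1 − (-0.408))/2 = 0.704, so 70%.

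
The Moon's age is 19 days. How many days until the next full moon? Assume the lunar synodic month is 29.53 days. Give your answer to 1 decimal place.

25.3 days

Full moon is 0.5 of the way through the cycle: age 0.5 × 29.53 = 14.765 d.
Already past this cycle's full moon; the next is at 14.765 + 29.53 = 44.295 d, so 44.295 − 19 = 25.295 days.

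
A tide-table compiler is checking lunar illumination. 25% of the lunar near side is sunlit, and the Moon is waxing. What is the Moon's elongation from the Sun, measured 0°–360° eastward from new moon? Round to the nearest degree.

60°

cos θ = 1 − 2f = 0.500, giving a principal value of 60.0°.
Waxing ⇒ before full, so θ = 60.0°.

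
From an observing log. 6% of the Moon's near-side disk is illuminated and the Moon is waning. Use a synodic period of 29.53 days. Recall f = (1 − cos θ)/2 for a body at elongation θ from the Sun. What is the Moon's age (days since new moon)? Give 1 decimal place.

cos θ = 1 − 2f = 0.880, giving a principal value of 28.4°.
A waning Moon lies in 180°–360°, so θ = 360° − 28.4° = 331.6°.
Age = 29.53 × 331.6°/360° ≈ 27.20 days.

27.2 days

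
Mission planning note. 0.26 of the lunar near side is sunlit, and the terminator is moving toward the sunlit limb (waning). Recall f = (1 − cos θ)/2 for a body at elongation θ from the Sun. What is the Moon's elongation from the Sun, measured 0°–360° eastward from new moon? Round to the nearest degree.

From f = (1 − cos θ)/2: cos θ = 1 − 2×0.26 = 0.480; arccos → 61.3°.
Waning ⇒ past full, so θ = 360° − 61.3° = 298.7°.

299°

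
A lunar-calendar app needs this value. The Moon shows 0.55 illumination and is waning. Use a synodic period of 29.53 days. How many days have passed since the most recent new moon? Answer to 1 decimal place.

cos θ = 1 − 2f = -0.100, giving a principal value of 95.7°.
Waning ⇒ past full, so θ = 360° − 95.7° = 264.3°.
Age = 29.53 × 264.3°/360° ≈ 21.68 days.

21.7 days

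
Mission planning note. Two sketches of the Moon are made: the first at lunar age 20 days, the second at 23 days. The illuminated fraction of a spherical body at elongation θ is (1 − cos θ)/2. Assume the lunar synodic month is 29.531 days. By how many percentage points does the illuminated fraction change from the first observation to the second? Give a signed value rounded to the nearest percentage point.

-31 pp

First observation: θ = 360°·20/29.531 = 243.8°, so f = 0.721.
Second observation: θ = 280.4°, f = 0.410.
Δf = 0.410 − 0.721 = -0.311, i.e. -31 pp.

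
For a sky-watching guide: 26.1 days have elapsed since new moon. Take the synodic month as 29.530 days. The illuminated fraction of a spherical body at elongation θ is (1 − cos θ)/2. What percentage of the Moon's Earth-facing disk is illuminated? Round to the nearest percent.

13%

Elongation θ = 360° × 26.1/29.530 ≈ 318.2°.
Illuminated fraction = (1 − cos 318.2°)/2 = (1 − 0.745)/2 ≈ 0.127, so 13%.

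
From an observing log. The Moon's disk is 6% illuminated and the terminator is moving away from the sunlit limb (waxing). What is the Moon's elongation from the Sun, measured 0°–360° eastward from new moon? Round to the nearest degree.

cos θ = 1 − 2f = 0.880, giving a principal value of 28.4°.
Waxing ⇒ before full, so θ = 28.4°.

28°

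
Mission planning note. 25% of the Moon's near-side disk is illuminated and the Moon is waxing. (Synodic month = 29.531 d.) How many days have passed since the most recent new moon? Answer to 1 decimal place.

cos θ = 1 − 2f = 0.500, giving a principal value of 60.0°.
Waxing ⇒ before full, so θ = 60.0°.
At 360°/29.531 d per day, 60.0° corresponds to 4.92 days.

4.9 days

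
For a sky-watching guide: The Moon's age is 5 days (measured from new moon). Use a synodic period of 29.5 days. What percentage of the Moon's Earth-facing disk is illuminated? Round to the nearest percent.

Elongation θ = 360° × 5/29.5 ≈ 61.0°.
cos 61.0° = 0.485, so f = (1 − 0.485)/2 = 0.258, so 26%.

26%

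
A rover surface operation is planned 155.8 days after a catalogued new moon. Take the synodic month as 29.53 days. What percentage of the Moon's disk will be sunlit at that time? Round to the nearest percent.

Reduce mod P: 155.8 − 5×29.53 = 8.15 d into the current lunation.
Phase angle: θ = 360°·(8.15 d)/(29.53 d) = 99.4°.
cos 99.4° = (-0.163), so f = (1 − (-0.163))/2 = 0.581, so 58%.

58%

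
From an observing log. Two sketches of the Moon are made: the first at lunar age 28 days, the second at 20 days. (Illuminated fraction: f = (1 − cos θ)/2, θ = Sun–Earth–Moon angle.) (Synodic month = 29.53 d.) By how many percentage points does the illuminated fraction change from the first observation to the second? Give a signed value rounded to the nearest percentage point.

First observation: θ = 360°·28/29.53 = 341.3°, so f = 0.026.
Second observation: θ = 243.8°, f = 0.721.
Δf = 0.721 − 0.026 = +0.694, i.e. +69 pp.

+69 percentage points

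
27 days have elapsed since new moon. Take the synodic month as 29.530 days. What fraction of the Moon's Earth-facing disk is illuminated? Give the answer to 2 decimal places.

The Moon has covered 27/29.530 of its cycle, so θ ≈ 360° × 27/29.530 = 329.2°.
Illuminated fraction = (1 − cos 329.2°)/2 = (1 − 0.859)/2 ≈ 0.071.

0.07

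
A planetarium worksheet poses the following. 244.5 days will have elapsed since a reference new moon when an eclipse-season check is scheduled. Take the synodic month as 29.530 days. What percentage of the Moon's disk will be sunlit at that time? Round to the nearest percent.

59%

244.5/29.530 = 8.280 lunations, so 8 complete cycles and 8.26 d into the next.
Phase angle: θ = 360°·(8.26 d)/(29.530 d) = 100.7°.
cos 100.7° = (-0.186), so f = (1 − (-0.186))/2 = 0.593, so 59%.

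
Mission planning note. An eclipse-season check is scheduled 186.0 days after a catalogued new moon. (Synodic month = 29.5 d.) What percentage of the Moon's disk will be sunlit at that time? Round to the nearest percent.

67%

186.0/29.5 = 6.305 lunations, so 6 complete cycles and 9.00 d into the next.
Elongation θ = 360° × 9.00/29.5 ≈ 109.8°.
Illuminated fraction = (1 − cos 109.8°)/2 = (1 − (-0.339))/2 ≈ 0.670, so 67%.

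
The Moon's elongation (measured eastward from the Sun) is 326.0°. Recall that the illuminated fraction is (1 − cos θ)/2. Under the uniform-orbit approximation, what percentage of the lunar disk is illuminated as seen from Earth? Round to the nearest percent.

f = (1 − cos 326.0°)/2 = (1 − 0.829)/2 ≈ 0.085, i.e. 9%.

9%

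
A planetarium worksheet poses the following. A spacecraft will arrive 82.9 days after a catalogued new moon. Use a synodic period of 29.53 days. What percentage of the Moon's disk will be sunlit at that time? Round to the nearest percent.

Reduce mod P: 82.9 − 2×29.53 = 23.84 d into the current lunation.
Phase angle: θ = 360°·(23.84 d)/(29.53 d) = 290.6°.
Illuminated fraction = (1 − cos 290.6°)/2 = (1 − 0.352)/2 ≈ 0.324, so 32%.

32%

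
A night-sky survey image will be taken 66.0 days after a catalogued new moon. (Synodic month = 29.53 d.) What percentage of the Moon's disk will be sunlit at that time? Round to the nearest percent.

66.0/29.53 = 2.235 lunations, so 2 complete cycles and 6.94 d into the next.
Elongation θ = 360° × 6.94/29.53 ≈ 84.6°.
With cos θ = 0.094, the lit fraction is (1 − 0.094)/2 ≈ 0.453, so 45%.

45%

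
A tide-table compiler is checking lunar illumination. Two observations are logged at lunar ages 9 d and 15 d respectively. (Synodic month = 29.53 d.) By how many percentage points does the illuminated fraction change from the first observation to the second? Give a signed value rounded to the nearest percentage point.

First observation: θ = 360°·9/29.53 = 109.7°, so f = 0.669.
Second observation: θ = 182.9°, f = 0.999.
Δf = 0.999 − 0.669 = +0.331, i.e. +33 pp.

+33 pp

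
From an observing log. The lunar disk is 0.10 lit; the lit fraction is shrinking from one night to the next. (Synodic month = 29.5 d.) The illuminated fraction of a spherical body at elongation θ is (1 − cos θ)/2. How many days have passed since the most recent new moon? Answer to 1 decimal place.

26.5 days

From f = (1 − cos θ)/2: cos θ = 1 − 2×0.10 = 0.800; arccos → 36.9°.
A waning Moon lies in 180°–360°, so θ = 360° − 36.9° = 323.1°.
Age = 29.5 × 323.1°/360° ≈ 26.48 days.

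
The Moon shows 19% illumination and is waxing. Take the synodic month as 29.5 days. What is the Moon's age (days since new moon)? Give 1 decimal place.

4.2 days

Invert f = (1 − cos θ)/2 to get cos θ = 1 − 2(0.19) = 0.620, hence θ₀ = arccos 0.620 = 51.7°.
Waxing ⇒ before full, so θ = 51.7°.
That fraction of the synodic month is 51.7/360 × 29.5 d ≈ 4.24 d.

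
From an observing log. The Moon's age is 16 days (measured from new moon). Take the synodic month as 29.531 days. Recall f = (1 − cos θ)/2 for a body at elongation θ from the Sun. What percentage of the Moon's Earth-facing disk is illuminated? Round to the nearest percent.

98%

Phase angle: θ = 360°·(16 d)/(29.531 d) = 195.0°.
With cos θ = (-0.966), the lit fraction is (1 − (-0.966))/2 ≈ 0.983, so 98%.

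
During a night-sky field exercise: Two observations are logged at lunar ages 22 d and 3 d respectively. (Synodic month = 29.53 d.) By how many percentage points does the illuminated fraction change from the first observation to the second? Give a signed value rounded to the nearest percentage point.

-42 pp

First observation: θ = 360°·22/29.53 = 268.2°, so f = 0.516.
Second observation: θ = 36.6°, f = 0.098.
Δf = 0.098 − 0.516 = -0.417, i.e. -42 pp.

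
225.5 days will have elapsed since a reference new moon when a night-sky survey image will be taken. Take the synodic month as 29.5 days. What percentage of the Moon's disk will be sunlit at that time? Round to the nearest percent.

225.5 d spans 7 complete synodic months (7 × 29.5 = 206.50 d) plus 19.00 d.
The Moon has covered 19.00/29.5 of its cycle, so θ ≈ 360° × 19.00/29.5 = 231.9°.
cos 231.9° = (-0.618), so f = (1 − (-0.618))/2 = 0.809, so 81%.

81%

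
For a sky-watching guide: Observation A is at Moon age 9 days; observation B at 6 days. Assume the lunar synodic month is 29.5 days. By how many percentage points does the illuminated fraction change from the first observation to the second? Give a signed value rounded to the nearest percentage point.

First observation: θ = 360°·9/29.5 = 109.8°, so f = 0.670.
Second observation: θ = 73.2°, f = 0.356.
Δf = 0.356 − 0.670 = -0.314, i.e. -31 pp.

-31 pp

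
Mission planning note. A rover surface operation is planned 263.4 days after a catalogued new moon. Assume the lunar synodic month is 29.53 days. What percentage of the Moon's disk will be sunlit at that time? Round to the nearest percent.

6%

263.4/29.53 = 8.920 lunations, so 8 complete cycles and 27.16 d into the next.
Elongation θ = 360° × 27.16/29.53 ≈ 331.1°.
Illuminated fraction = (1 − cos 331.1°)/2 = (1 − 0.876)/2 ≈ 0.062, so 6%.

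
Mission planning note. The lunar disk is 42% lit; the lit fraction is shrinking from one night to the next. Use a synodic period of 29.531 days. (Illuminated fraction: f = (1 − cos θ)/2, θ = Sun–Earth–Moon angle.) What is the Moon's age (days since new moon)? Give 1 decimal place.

22.9 days

cos θ = 1 − 2f = 0.160, giving a principal value of 80.8°.
Waning ⇒ past full, so θ = 360° − 80.8° = 279.2°.
At 360°/29.531 d per day, 279.2° corresponds to 22.90 days.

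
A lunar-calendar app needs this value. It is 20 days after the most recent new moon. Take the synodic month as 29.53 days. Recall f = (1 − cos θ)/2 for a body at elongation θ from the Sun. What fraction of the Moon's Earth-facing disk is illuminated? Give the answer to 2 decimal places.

Elongation θ = 360° × 20/29.53 ≈ 243.8°.
With cos θ = (-0.441), the lit fraction is (1 − (-0.441))/2 ≈ 0.721.

0.72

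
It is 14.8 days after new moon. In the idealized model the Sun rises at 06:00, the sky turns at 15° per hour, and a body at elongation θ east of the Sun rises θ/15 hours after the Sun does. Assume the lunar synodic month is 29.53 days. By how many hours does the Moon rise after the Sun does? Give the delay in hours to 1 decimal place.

12.0 h

The Moon has covered 14.8/29.53 of its cycle, so θ ≈ 360° × 14.8/29.53 = 180.4°.
Delay after the Sun = 180.4° / (15°/h) ≈ 12.03 h.
So the Moon rises 12.03 h after the Sun.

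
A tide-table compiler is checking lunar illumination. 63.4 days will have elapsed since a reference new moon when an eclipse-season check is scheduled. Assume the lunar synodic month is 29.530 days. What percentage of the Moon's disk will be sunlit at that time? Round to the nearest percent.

20%

63.4 d spans 2 complete synodic months (2 × 29.530 = 59.06 d) plus 4.34 d.
The Moon has covered 4.34/29.530 of its cycle, so θ ≈ 360° × 4.34/29.530 = 52.9°.
cos 52.9° = 0.603, so f = (1 − 0.603)/2 = 0.198, so 20%.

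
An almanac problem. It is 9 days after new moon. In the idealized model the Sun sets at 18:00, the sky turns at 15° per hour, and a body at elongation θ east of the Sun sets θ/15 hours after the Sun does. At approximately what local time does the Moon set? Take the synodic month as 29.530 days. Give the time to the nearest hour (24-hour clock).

01:00

Elongation θ = 360° × 9/29.530 ≈ 109.7°.
The Moon trails the Sun by θ/15 = 109.7/15 ≈ 7.31 hours.
18:00 + 7.31 h ≈ 01:19 → 01:00 to the nearest hour.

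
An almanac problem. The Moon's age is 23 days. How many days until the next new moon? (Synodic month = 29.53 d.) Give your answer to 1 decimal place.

One full lunation from the last new moon is 29.53 d; remaining = 29.53 − 23 = 6.530 d.

6.5 days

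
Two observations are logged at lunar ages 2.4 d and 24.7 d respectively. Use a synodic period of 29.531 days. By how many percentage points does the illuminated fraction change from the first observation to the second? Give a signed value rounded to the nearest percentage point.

First observation: θ = 360°·2.4/29.531 = 29.3°, so f = 0.064.
Second observation: θ = 301.1°, f = 0.242.
Δf = 0.242 − 0.064 = +0.178, i.e. +18 pp.

+18 percentage points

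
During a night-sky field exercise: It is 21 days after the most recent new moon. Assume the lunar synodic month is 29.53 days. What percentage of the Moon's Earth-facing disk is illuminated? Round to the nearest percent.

Phase angle: θ = 360°·(21 d)/(29.53 d) = 256.0°.
cos 256.0° = (-0.242), so f = (1 − (-0.242))/2 = 0.621, so 62%.

62%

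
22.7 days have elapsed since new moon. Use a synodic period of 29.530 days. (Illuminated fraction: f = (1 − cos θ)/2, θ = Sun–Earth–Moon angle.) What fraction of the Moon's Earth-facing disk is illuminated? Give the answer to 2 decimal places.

0.44

Elongation θ = 360° × 22.7/29.530 ≈ 276.7°.
Illuminated fraction = (1 − cos 276.7°)/2 = (1 − 0.117)/2 ≈ 0.441.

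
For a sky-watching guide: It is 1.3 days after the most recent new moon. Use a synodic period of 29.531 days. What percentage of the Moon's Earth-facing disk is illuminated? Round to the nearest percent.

Elongation θ = 360° × 1.3/29.531 ≈ 15.8°.
cos 15.8° = 0.962, so f = (1 − 0.962)/2 = 0.019, so 2%.

2%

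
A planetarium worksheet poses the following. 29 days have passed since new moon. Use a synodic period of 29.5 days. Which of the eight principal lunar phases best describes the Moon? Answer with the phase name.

new moon

At 29/29.5 of the cycle, θ ≈ 354° — the new moon range.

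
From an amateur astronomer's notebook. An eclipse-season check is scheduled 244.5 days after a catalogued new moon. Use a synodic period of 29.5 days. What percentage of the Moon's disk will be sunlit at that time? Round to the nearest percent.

Reduce mod P: 244.5 − 8×29.5 = 8.50 d into the current lunation.
Elongation θ = 360° × 8.50/29.5 ≈ 103.7°.
Illuminated fraction = (1 − cos 103.7°)/2 = (1 − (-0.237))/2 ≈ 0.619, so 62%.

62%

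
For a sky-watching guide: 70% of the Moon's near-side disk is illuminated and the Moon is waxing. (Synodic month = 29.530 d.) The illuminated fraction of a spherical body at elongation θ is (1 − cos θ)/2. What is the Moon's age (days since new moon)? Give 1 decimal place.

9.3 days

From f = (1 − cos θ)/2: cos θ = 1 − 2×0.70 = -0.400; arccos → 113.6°.
Before full moon the principal value applies: θ = 113.6°.
Age = 29.530 × 113.6°/360° ≈ 9.32 days.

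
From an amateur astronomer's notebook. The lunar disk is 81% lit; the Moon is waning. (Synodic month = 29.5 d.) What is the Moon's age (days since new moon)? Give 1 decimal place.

cos θ = 1 − 2f = -0.620, giving a principal value of 128.3°.
Since the Moon is past full (waning), take the reflex angle: θ = 360° − 128.3° = 231.7°.
That fraction of the synodic month is 231.7/360 × 29.5 d ≈ 18.99 d.

19.0 days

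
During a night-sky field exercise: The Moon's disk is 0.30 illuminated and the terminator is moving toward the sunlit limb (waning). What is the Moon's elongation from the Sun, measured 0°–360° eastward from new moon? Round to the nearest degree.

294°

Invert f = (1 − cos θ)/2 to get cos θ = 1 − 2(0.30) = 0.400, hence θ₀ = arccos 0.400 = 66.4°.
Waning ⇒ past full, so θ = 360° − 66.4° = 293.6°.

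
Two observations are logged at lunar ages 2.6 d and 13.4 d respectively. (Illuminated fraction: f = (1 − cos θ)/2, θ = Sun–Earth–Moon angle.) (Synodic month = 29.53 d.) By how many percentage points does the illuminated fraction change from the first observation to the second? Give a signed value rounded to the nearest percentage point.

+90 percentage points

θ₁ = 360° × 2.6/29.53 = 31.7°, f₁ = (1 − cos θ₁)/2 = 0.075.
θ₂ = 360° × 13.4/29.53 = 163.4°, f₂ = (1 − cos θ₂)/2 = 0.979.
Change = f₂ − f₁ = +0.904 → +90 percentage points.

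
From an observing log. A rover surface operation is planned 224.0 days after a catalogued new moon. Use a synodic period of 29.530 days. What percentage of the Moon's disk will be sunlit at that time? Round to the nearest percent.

224.0 d spans 7 complete synodic months (7 × 29.530 = 206.71 d) plus 17.29 d.
Elongation θ = 360° × 17.29/29.530 ≈ 210.8°.
cos 210.8° = (-0.859), so f = (1 − (-0.859))/2 = 0.930, so 93%.

93%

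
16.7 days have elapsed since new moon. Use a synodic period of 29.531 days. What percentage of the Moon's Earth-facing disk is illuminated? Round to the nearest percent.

Phase angle: θ = 360°·(16.7 d)/(29.531 d) = 203.6°.
Illuminated fraction = (1 − cos 203.6°)/2 = (1 − (-0.916))/2 ≈ 0.958, so 96%.

96%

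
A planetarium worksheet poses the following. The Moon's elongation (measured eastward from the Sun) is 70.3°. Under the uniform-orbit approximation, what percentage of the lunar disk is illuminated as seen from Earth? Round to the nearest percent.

Half-versine of 70.3°: (1 − 0.337)/2 = 0.331, i.e. 33%.

33%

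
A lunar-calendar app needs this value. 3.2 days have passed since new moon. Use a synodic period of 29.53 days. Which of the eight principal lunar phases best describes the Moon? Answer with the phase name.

θ ≈ 360° × 3.2/29.53 = 39°, which falls in the waxing crescent sector.

waxing crescent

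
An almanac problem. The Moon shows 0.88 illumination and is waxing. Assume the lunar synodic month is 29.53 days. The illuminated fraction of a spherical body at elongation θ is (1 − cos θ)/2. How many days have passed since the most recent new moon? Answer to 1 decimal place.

cos θ = 1 − 2f = -0.760, giving a principal value of 139.5°.
Before full moon the principal value applies: θ = 139.5°.
That fraction of the synodic month is 139.5/360 × 29.53 d ≈ 11.44 d.

11.4 days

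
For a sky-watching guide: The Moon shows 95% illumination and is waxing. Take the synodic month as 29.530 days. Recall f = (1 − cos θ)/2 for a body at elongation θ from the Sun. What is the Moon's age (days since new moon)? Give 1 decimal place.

12.6 days

cos θ = 1 − 2f = -0.900, giving a principal value of 154.2°.
Waxing ⇒ before full, so θ = 154.2°.
Age = 29.530 × 154.2°/360° ≈ 12.65 days.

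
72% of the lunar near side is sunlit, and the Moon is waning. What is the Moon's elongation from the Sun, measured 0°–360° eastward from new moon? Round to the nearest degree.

Invert f = (1 − cos θ)/2 to get cos θ = 1 − 2(0.72) = -0.440, hence θ₀ = arccos -0.440 = 116.1°.
Waning ⇒ past full, so θ = 360° − 116.1° = 243.9°.

244°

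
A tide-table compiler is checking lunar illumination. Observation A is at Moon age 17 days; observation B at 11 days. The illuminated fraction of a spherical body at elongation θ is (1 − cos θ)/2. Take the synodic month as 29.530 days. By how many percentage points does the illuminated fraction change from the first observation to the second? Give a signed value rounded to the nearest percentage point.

θ₁ = 360° × 17/29.530 = 207.2°, f₁ = (1 − cos θ₁)/2 = 0.945.
θ₂ = 360° × 11/29.530 = 134.1°, f₂ = (1 − cos θ₂)/2 = 0.848.
Change = f₂ − f₁ = -0.097 → -10 percentage points.

-10 pp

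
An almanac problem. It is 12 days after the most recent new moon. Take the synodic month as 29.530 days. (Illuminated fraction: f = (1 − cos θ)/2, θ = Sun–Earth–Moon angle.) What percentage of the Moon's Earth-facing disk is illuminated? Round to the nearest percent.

Elongation θ = 360° × 12/29.530 ≈ 146.3°.
cos 146.3° = (-0.832), so f = (1 − (-0.832))/2 = 0.916, so 92%.

92%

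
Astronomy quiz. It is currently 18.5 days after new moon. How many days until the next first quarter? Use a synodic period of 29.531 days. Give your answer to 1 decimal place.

18.4 days

First quarter occurs at elongation 90°, i.e. at age 29.531 × 90/360 = 7.383 d.
Already past this cycle's first quarter; the next is at 7.383 + 29.531 = 36.914 d, so 36.914 − 18.5 = 18.414 days.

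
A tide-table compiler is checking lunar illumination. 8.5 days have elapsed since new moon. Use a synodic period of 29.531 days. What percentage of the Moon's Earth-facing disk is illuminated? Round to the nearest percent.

The Moon has covered 8.5/29.531 of its cycle, so θ ≈ 360° × 8.5/29.531 = 103.6°.
With cos θ = (-0.235), the lit fraction is (1 − (-0.235))/2 ≈ 0.618, so 62%.

62%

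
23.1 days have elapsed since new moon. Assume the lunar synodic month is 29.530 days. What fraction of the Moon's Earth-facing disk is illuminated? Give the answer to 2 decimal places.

The Moon has covered 23.1/29.530 of its cycle, so θ ≈ 360° × 23.1/29.530 = 281.6°.
Illuminated fraction = (1 − cos 281.6°)/2 = (1 − 0.201)/2 ≈ 0.399.

0.40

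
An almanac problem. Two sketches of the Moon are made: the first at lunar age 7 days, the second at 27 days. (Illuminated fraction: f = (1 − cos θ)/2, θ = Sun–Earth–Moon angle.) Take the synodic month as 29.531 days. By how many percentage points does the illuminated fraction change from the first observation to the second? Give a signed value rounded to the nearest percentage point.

First observation: θ = 360°·7/29.531 = 85.3°, so f = 0.459.
Second observation: θ = 329.1°, f = 0.071.
Δf = 0.071 − 0.459 = -0.389, i.e. -39 pp.

-39 percentage points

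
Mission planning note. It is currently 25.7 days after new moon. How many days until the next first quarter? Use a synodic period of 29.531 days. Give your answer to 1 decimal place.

11.2 days

First quarter occurs at elongation 90°, i.e. at age 29.531 × 90/360 = 7.383 d.
This lunation's first quarter (7.383 d) has passed, so add one period: 36.914 − 25.7 = 11.214 days.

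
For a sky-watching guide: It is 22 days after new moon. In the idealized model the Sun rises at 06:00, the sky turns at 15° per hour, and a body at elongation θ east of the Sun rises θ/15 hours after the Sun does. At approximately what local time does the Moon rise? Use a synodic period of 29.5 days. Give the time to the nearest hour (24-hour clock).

The Moon has covered 22/29.5 of its cycle, so θ ≈ 360° × 22/29.5 = 268.5°.
At 15° of sky rotation per hour, 268.5° corresponds to a 17.90 h lag.
06:00 + 17.90 h ≈ 23:54 → 00:00 to the nearest hour.

00:00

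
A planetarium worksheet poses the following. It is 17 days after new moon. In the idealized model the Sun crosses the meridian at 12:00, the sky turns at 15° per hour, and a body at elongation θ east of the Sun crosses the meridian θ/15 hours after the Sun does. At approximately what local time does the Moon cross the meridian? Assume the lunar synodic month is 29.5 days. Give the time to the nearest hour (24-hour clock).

Elongation θ = 360° × 17/29.5 ≈ 207.5°.
Delay after the Sun = 207.5° / (15°/h) ≈ 13.83 h.
12:00 + 13.83 h ≈ 01:50 → 02:00 to the nearest hour.

02:00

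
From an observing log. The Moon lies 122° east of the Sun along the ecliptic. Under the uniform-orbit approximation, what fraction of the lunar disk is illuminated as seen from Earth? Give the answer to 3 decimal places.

0.765

Half-versine of 122°: (1 − (-0.530))/2 = 0.765.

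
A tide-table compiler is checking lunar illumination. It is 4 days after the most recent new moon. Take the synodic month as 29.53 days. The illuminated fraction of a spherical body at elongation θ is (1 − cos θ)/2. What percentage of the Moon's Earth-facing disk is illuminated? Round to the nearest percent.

The Moon has covered 4/29.53 of its cycle, so θ ≈ 360° × 4/29.53 = 48.8°.
cos 48.8° = 0.659, so f = (1 − 0.659)/2 = 0.170, so 17%.

17%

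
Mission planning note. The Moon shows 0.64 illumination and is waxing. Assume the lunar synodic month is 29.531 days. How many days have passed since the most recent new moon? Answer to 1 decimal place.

Invert f = (1 − cos θ)/2 to get cos θ = 1 − 2(0.64) = -0.280, hence θ₀ = arccos -0.280 = 106.3°.
Before full moon the principal value applies: θ = 106.3°.
That fraction of the synodic month is 106.3/360 × 29.531 d ≈ 8.72 d.

8.7 days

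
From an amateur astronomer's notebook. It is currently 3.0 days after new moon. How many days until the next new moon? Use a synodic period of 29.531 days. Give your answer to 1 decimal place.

26.5 days

One full lunation from the last new moon is 29.531 d; remaining = 29.531 − 3.0 = 26.531 d.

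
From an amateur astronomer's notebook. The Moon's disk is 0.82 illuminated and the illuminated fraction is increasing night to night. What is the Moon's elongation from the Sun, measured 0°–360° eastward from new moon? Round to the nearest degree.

130°

Invert f = (1 − cos θ)/2 to get cos θ = 1 − 2(0.82) = -0.640, hence θ₀ = arccos -0.640 = 129.8°.
The Moon is waxing (0°–180°), so θ = 129.8° directly.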